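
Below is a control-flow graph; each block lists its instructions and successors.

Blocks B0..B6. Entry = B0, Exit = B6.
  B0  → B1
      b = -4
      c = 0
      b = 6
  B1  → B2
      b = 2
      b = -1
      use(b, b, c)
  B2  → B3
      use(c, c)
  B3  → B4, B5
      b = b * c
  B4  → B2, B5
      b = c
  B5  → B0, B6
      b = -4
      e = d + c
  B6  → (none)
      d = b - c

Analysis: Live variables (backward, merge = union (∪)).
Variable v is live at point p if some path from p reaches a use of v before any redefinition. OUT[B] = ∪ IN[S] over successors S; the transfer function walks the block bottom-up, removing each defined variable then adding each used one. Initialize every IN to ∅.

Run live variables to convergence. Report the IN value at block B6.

Answer: {b, c}

Working:
Per-block solution:
  B0:  IN={d}  OUT={c, d}
  B1:  IN={c, d}  OUT={b, c, d}
  B2:  IN={b, c, d}  OUT={b, c, d}
  B3:  IN={b, c, d}  OUT={c, d}
  B4:  IN={c, d}  OUT={b, c, d}
  B5:  IN={c, d}  OUT={b, c, d}
  B6:  IN={b, c}  OUT={}

B6 is the boundary node: OUT[B6] = {}
Applying B6's transfer function to that OUT value gives IN[B6] (row B6 above).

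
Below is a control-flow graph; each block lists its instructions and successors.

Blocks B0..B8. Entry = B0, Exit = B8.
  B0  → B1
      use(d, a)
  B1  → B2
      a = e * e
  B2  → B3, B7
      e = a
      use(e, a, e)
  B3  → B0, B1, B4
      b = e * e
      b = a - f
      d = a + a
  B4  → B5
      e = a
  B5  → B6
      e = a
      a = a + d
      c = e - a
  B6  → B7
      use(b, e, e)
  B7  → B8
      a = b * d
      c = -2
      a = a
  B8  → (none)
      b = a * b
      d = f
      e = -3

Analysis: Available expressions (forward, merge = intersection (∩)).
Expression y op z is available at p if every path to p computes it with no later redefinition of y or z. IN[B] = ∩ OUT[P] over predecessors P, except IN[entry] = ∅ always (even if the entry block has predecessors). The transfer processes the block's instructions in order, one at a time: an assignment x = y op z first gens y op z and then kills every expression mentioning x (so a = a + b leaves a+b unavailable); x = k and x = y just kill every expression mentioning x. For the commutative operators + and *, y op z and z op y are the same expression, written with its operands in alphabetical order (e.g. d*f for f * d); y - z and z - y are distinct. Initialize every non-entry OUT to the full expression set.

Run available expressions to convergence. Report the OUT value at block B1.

Fixpoint table:
  B0: | IN={} | OUT={}
  B1: | IN={} | OUT={e*e}
  B2: | IN={e*e} | OUT={}
  B3: | IN={} | OUT={a+a, a-f, e*e}
  B4: | IN={a+a, a-f, e*e} | OUT={a+a, a-f}
  B5: | IN={a+a, a-f} | OUT={e-a}
  B6: | IN={e-a} | OUT={e-a}
  B7: | IN={} | OUT={b*d}
  B8: | IN={b*d} | OUT={}

Merge at B1: IN[B1] = OUT[B0] ∩ OUT[B3] = {}
Applying B1's transfer function to that IN value gives OUT[B1] (row B1 above).

Answer: {e*e}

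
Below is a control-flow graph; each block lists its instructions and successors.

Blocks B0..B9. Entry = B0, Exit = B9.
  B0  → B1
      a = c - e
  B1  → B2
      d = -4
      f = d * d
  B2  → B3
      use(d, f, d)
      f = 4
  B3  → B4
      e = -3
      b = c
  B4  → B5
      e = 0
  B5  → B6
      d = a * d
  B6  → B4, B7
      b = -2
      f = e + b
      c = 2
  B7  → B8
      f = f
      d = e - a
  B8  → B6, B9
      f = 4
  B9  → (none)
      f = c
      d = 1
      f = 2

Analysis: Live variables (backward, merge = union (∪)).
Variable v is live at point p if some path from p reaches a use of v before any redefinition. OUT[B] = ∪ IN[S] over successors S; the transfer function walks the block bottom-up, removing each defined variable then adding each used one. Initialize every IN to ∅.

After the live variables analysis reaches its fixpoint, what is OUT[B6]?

Per-block solution:
  B0:   IN={c, e}   OUT={a, c}
  B1:   IN={a, c}   OUT={a, c, d, f}
  B2:   IN={a, c, d, f}   OUT={a, c, d}
  B3:   IN={a, c, d}   OUT={a, d}
  B4:   IN={a, d}   OUT={a, d, e}
  B5:   IN={a, d, e}   OUT={a, d, e}
  B6:   IN={a, d, e}   OUT={a, c, d, e, f}
  B7:   IN={a, c, e, f}   OUT={a, c, d, e}
  B8:   IN={a, c, d, e}   OUT={a, c, d, e}
  B9:   IN={c}   OUT={}

Merge at B6: OUT[B6] = IN[B4] ⊔ IN[B7] = {a, c, d, e, f}

Answer: {a, c, d, e, f}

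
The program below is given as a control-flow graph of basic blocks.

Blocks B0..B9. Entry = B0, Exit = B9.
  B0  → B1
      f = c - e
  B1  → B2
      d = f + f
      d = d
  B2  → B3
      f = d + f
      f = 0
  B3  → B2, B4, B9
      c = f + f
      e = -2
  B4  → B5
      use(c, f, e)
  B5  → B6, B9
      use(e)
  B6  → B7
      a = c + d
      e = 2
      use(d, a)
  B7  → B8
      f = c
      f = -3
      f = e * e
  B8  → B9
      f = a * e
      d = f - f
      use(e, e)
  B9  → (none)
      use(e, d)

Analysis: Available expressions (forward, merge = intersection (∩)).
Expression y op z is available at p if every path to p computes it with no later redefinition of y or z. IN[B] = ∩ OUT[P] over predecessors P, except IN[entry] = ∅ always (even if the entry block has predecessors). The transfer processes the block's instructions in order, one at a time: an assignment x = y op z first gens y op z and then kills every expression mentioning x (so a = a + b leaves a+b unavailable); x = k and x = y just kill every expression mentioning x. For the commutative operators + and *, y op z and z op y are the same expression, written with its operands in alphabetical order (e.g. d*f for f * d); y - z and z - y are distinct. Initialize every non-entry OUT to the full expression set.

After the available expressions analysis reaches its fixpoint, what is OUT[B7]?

Per-block solution:
  B0: | IN={} | OUT={c-e}
  B1: | IN={c-e} | OUT={c-e, f+f}
  B2: | IN={f+f} | OUT={}
  B3: | IN={} | OUT={f+f}
  B4: | IN={f+f} | OUT={f+f}
  B5: | IN={f+f} | OUT={f+f}
  B6: | IN={f+f} | OUT={c+d, f+f}
  B7: | IN={c+d, f+f} | OUT={c+d, e*e}
  B8: | IN={c+d, e*e} | OUT={a*e, e*e, f-f}
  B9: | IN={} | OUT={}

Merge at B7: IN[B7] = OUT[B6] = {c+d, f+f}
Applying B7's transfer function to that IN value gives OUT[B7] (row B7 above).

Answer: {c+d, e*e}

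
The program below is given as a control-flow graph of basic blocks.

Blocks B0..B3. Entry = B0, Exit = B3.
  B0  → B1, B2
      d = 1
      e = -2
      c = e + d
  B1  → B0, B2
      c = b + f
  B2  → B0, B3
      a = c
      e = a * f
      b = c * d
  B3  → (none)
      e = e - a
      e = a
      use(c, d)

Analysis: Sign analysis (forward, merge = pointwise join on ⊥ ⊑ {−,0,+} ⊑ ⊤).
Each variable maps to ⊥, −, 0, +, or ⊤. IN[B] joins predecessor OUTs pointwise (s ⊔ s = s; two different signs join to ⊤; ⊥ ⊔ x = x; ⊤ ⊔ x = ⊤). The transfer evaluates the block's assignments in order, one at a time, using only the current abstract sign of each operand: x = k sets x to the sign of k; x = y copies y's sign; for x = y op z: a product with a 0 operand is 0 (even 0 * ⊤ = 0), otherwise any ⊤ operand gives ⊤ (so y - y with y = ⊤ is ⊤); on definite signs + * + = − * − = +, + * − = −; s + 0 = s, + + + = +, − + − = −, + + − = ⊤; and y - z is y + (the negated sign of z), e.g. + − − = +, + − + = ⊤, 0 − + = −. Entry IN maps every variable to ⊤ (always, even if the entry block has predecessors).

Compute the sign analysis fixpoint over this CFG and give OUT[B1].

Fixpoint table:
  B0:  IN=(all ⊤)  OUT={d:+, e:-; rest ⊤}
  B1:  IN={d:+, e:-; rest ⊤}  OUT={d:+, e:-; rest ⊤}
  B2:  IN={d:+, e:-; rest ⊤}  OUT={d:+; rest ⊤}
  B3:  IN={d:+; rest ⊤}  OUT={d:+; rest ⊤}

Merge at B1: IN[B1] = OUT[B0] = {a: ⊤, b: ⊤, c: ⊤, d: +, e: -, f: ⊤}
Applying B1's transfer function to that IN value gives OUT[B1] (row B1 above).

Answer: {a: ⊤, b: ⊤, c: ⊤, d: +, e: -, f: ⊤}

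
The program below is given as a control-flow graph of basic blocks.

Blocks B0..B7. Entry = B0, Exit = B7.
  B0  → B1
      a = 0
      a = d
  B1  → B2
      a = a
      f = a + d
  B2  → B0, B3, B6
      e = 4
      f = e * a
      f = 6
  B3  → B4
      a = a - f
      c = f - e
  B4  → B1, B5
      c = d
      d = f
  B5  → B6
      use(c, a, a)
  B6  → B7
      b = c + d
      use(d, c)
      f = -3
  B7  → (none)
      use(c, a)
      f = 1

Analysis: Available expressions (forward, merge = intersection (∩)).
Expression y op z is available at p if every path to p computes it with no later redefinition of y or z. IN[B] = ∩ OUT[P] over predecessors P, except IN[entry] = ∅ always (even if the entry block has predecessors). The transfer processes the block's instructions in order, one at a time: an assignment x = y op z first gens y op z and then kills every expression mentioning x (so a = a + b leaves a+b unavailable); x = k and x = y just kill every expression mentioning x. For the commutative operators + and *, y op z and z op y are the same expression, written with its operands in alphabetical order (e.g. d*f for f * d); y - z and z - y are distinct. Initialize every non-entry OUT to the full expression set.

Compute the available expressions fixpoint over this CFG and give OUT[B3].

Fixpoint table:
  B0:  IN={}  OUT={}
  B1:  IN={}  OUT={a+d}
  B2:  IN={a+d}  OUT={a*e, a+d}
  B3:  IN={a*e, a+d}  OUT={f-e}
  B4:  IN={f-e}  OUT={f-e}
  B5:  IN={f-e}  OUT={f-e}
  B6:  IN={}  OUT={c+d}
  B7:  IN={c+d}  OUT={c+d}

Merge at B3: IN[B3] = OUT[B2] = {a*e, a+d}
Applying B3's transfer function to that IN value gives OUT[B3] (row B3 above).

Answer: {f-e}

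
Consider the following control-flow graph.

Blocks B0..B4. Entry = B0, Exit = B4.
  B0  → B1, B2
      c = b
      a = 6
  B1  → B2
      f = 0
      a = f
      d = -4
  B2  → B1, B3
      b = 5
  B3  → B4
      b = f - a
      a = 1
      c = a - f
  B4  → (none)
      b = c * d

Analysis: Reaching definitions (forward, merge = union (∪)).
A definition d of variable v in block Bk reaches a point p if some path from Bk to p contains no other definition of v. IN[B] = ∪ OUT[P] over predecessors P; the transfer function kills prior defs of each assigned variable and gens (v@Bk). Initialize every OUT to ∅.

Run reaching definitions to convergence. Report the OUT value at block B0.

Answer: {a@B0, c@B0}

Working:
Per-block solution:
  B0:  IN={}  OUT={a@B0, c@B0}
  B1:  IN={a@B0, a@B1, b@B2, c@B0, d@B1, f@B1}  OUT={a@B1, b@B2, c@B0, d@B1, f@B1}
  B2:  IN={a@B0, a@B1, b@B2, c@B0, d@B1, f@B1}  OUT={a@B0, a@B1, b@B2, c@B0, d@B1, f@B1}
  B3:  IN={a@B0, a@B1, b@B2, c@B0, d@B1, f@B1}  OUT={a@B3, b@B3, c@B3, d@B1, f@B1}
  B4:  IN={a@B3, b@B3, c@B3, d@B1, f@B1}  OUT={a@B3, b@B4, c@B3, d@B1, f@B1}

B0 is the boundary node: IN[B0] = {}
Applying B0's transfer function to that IN value gives OUT[B0] (row B0 above).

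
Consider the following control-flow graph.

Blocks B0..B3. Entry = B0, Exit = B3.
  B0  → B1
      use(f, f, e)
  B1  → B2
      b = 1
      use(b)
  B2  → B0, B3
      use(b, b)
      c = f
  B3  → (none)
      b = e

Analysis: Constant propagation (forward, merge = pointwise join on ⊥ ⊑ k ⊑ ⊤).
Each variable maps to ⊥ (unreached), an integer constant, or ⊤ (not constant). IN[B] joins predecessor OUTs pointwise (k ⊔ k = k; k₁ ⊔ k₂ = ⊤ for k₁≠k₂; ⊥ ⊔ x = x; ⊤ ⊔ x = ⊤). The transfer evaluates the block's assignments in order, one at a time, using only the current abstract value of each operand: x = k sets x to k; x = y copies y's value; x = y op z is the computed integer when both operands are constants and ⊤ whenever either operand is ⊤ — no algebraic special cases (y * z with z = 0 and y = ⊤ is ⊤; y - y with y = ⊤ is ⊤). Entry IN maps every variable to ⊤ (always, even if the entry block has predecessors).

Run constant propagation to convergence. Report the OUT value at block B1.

Answer: {a: ⊤, b: 1, c: ⊤, d: ⊤, e: ⊤, f: ⊤}

Working:
Fixpoint table:
  B0:   IN=(all ⊤)   OUT=(all ⊤)
  B1:   IN=(all ⊤)   OUT={b:1; rest ⊤}
  B2:   IN={b:1; rest ⊤}   OUT={b:1; rest ⊤}
  B3:   IN={b:1; rest ⊤}   OUT=(all ⊤)

Merge at B1: IN[B1] = OUT[B0] = {a: ⊤, b: ⊤, c: ⊤, d: ⊤, e: ⊤, f: ⊤}
Applying B1's transfer function to that IN value gives OUT[B1] (row B1 above).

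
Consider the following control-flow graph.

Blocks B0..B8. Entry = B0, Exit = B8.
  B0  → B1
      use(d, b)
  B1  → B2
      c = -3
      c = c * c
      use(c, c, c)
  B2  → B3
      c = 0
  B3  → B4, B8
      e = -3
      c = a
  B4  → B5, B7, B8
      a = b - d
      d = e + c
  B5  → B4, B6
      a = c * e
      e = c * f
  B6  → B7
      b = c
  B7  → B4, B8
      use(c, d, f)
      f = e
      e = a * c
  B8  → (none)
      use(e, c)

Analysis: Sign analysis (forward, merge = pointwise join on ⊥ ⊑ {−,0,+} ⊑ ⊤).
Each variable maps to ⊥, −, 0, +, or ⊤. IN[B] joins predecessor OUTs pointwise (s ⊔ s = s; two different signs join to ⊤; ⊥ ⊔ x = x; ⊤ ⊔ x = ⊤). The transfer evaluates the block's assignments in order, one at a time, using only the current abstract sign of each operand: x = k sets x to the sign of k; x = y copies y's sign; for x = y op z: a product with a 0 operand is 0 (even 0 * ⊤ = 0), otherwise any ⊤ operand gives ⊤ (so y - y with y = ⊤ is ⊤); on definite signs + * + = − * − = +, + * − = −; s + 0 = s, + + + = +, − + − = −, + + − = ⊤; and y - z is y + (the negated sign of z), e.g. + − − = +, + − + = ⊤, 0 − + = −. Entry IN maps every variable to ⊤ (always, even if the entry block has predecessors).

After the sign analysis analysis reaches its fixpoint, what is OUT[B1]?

Fixpoint table:
  B0: | IN=(all ⊤) | OUT=(all ⊤)
  B1: | IN=(all ⊤) | OUT={c:+; rest ⊤}
  B2: | IN={c:+; rest ⊤} | OUT={c:0; rest ⊤}
  B3: | IN={c:0; rest ⊤} | OUT={e:-; rest ⊤}
  B4: | IN=(all ⊤) | OUT=(all ⊤)
  B5: | IN=(all ⊤) | OUT=(all ⊤)
  B6: | IN=(all ⊤) | OUT=(all ⊤)
  B7: | IN=(all ⊤) | OUT=(all ⊤)
  B8: | IN=(all ⊤) | OUT=(all ⊤)

Merge at B1: IN[B1] = OUT[B0] = {a: ⊤, b: ⊤, c: ⊤, d: ⊤, e: ⊤, f: ⊤}
Applying B1's transfer function to that IN value gives OUT[B1] (row B1 above).

Answer: {a: ⊤, b: ⊤, c: +, d: ⊤, e: ⊤, f: ⊤}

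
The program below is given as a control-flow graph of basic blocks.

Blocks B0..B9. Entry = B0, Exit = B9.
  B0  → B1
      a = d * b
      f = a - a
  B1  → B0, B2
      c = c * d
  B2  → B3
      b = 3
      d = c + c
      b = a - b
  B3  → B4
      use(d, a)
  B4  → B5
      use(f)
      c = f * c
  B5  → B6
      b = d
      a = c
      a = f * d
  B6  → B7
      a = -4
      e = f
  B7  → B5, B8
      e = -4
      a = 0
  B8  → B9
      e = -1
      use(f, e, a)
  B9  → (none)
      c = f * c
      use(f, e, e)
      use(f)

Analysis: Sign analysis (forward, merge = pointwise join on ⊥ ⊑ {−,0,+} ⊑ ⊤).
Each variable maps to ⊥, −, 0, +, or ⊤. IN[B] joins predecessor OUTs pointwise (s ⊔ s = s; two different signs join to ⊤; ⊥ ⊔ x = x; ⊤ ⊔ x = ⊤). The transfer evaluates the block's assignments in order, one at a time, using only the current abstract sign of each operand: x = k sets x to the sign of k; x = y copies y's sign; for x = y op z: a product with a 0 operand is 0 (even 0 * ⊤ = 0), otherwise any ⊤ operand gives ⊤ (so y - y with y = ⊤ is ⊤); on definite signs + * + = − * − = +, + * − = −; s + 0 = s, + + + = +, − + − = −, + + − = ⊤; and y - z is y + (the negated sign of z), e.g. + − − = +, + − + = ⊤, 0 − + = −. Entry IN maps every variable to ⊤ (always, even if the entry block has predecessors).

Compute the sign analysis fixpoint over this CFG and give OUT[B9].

Answer: {a: 0, b: ⊤, c: ⊤, d: ⊤, e: -, f: ⊤}

Working:
Per-block solution:
  B0: | IN=(all ⊤) | OUT=(all ⊤)
  B1: | IN=(all ⊤) | OUT=(all ⊤)
  B2: | IN=(all ⊤) | OUT=(all ⊤)
  B3: | IN=(all ⊤) | OUT=(all ⊤)
  B4: | IN=(all ⊤) | OUT=(all ⊤)
  B5: | IN=(all ⊤) | OUT=(all ⊤)
  B6: | IN=(all ⊤) | OUT={a:-; rest ⊤}
  B7: | IN={a:-; rest ⊤} | OUT={a:0, e:-; rest ⊤}
  B8: | IN={a:0, e:-; rest ⊤} | OUT={a:0, e:-; rest ⊤}
  B9: | IN={a:0, e:-; rest ⊤} | OUT={a:0, e:-; rest ⊤}

Merge at B9: IN[B9] = OUT[B8] = {a: 0, b: ⊤, c: ⊤, d: ⊤, e: -, f: ⊤}
Applying B9's transfer function to that IN value gives OUT[B9] (row B9 above).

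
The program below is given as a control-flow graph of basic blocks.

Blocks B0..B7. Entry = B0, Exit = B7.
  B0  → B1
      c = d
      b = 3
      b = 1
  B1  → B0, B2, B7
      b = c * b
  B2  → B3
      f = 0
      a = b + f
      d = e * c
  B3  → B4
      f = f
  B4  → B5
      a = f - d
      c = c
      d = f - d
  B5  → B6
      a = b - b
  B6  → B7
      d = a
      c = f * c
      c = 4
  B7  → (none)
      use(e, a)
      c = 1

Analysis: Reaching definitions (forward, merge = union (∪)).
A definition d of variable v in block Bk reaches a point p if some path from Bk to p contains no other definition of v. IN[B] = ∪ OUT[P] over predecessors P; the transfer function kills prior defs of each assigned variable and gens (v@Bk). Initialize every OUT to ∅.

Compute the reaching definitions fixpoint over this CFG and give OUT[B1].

Answer: {b@B1, c@B0}

Trace:
Fixpoint table:
  B0:   IN={b@B1, c@B0}   OUT={b@B0, c@B0}
  B1:   IN={b@B0, c@B0}   OUT={b@B1, c@B0}
  B2:   IN={b@B1, c@B0}   OUT={a@B2, b@B1, c@B0, d@B2, f@B2}
  B3:   IN={a@B2, b@B1, c@B0, d@B2, f@B2}   OUT={a@B2, b@B1, c@B0, d@B2, f@B3}
  B4:   IN={a@B2, b@B1, c@B0, d@B2, f@B3}   OUT={a@B4, b@B1, c@B4, d@B4, f@B3}
  B5:   IN={a@B4, b@B1, c@B4, d@B4, f@B3}   OUT={a@B5, b@B1, c@B4, d@B4, f@B3}
  B6:   IN={a@B5, b@B1, c@B4, d@B4, f@B3}   OUT={a@B5, b@B1, c@B6, d@B6, f@B3}
  B7:   IN={a@B5, b@B1, c@B0, c@B6, d@B6, f@B3}   OUT={a@B5, b@B1, c@B7, d@B6, f@B3}

Merge at B1: IN[B1] = OUT[B0] = {b@B0, c@B0}
Applying B1's transfer function to that IN value gives OUT[B1] (row B1 above).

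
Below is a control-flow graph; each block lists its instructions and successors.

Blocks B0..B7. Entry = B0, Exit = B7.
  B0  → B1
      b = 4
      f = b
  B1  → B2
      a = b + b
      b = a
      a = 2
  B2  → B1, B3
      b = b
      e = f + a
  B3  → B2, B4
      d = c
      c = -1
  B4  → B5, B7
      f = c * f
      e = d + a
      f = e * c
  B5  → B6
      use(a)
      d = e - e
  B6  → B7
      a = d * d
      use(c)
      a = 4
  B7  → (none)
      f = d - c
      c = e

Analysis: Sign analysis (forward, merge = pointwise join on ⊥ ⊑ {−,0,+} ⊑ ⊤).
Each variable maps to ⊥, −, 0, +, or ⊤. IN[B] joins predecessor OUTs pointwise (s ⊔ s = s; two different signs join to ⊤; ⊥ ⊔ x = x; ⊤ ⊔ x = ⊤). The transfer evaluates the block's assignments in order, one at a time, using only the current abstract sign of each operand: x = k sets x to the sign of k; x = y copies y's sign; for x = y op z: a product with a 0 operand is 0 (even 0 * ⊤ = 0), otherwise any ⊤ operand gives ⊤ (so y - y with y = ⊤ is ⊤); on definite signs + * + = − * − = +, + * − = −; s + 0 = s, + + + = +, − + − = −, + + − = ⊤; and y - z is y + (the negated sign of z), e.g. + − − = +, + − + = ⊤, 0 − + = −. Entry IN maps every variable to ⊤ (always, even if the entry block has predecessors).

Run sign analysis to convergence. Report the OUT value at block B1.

Fixpoint table:
  B0:   IN=(all ⊤)   OUT={b:+, f:+; rest ⊤}
  B1:   IN={b:+, f:+; rest ⊤}   OUT={a:+, b:+, f:+; rest ⊤}
  B2:   IN={a:+, b:+, f:+; rest ⊤}   OUT={a:+, b:+, e:+, f:+; rest ⊤}
  B3:   IN={a:+, b:+, e:+, f:+; rest ⊤}   OUT={a:+, b:+, c:-, e:+, f:+; rest ⊤}
  B4:   IN={a:+, b:+, c:-, e:+, f:+; rest ⊤}   OUT={a:+, b:+, c:-; rest ⊤}
  B5:   IN={a:+, b:+, c:-; rest ⊤}   OUT={a:+, b:+, c:-; rest ⊤}
  B6:   IN={a:+, b:+, c:-; rest ⊤}   OUT={a:+, b:+, c:-; rest ⊤}
  B7:   IN={a:+, b:+, c:-; rest ⊤}   OUT={a:+, b:+; rest ⊤}

Merge at B1: IN[B1] = OUT[B0] ⊔ OUT[B2] = {a: ⊤, b: +, c: ⊤, d: ⊤, e: ⊤, f: +}
Applying B1's transfer function to that IN value gives OUT[B1] (row B1 above).

Answer: {a: +, b: +, c: ⊤, d: ⊤, e: ⊤, f: +}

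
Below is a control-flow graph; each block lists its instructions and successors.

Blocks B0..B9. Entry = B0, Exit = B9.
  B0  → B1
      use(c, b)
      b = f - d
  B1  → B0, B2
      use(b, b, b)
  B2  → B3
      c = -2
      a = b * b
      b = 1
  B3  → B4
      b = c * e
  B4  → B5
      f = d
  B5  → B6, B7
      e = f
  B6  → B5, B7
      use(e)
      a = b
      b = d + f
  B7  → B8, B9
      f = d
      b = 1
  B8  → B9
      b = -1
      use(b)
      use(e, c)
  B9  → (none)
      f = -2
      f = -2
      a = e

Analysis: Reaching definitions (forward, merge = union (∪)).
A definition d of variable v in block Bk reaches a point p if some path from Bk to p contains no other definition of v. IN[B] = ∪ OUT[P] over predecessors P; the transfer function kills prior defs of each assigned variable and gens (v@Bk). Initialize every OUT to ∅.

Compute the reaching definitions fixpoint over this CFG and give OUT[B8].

Answer: {a@B2, a@B6, b@B8, c@B2, e@B5, f@B7}

Derivation:
Fixpoint table:
  B0: | IN={b@B0} | OUT={b@B0}
  B1: | IN={b@B0} | OUT={b@B0}
  B2: | IN={b@B0} | OUT={a@B2, b@B2, c@B2}
  B3: | IN={a@B2, b@B2, c@B2} | OUT={a@B2, b@B3, c@B2}
  B4: | IN={a@B2, b@B3, c@B2} | OUT={a@B2, b@B3, c@B2, f@B4}
  B5: | IN={a@B2, a@B6, b@B3, b@B6, c@B2, e@B5, f@B4} | OUT={a@B2, a@B6, b@B3, b@B6, c@B2, e@B5, f@B4}
  B6: | IN={a@B2, a@B6, b@B3, b@B6, c@B2, e@B5, f@B4} | OUT={a@B6, b@B6, c@B2, e@B5, f@B4}
  B7: | IN={a@B2, a@B6, b@B3, b@B6, c@B2, e@B5, f@B4} | OUT={a@B2, a@B6, b@B7, c@B2, e@B5, f@B7}
  B8: | IN={a@B2, a@B6, b@B7, c@B2, e@B5, f@B7} | OUT={a@B2, a@B6, b@B8, c@B2, e@B5, f@B7}
  B9: | IN={a@B2, a@B6, b@B7, b@B8, c@B2, e@B5, f@B7} | OUT={a@B9, b@B7, b@B8, c@B2, e@B5, f@B9}

Merge at B8: IN[B8] = OUT[B7] = {a@B2, a@B6, b@B7, c@B2, e@B5, f@B7}
Applying B8's transfer function to that IN value gives OUT[B8] (row B8 above).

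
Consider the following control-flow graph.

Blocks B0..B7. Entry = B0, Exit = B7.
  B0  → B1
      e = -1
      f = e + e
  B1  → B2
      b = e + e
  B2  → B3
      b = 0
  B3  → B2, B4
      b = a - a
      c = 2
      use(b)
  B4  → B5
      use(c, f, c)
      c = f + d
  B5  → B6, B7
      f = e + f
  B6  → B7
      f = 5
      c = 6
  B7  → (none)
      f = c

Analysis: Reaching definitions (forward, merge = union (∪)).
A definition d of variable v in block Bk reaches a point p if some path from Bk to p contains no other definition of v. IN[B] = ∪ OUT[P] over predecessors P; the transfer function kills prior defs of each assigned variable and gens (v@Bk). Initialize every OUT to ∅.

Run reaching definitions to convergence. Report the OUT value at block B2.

Answer: {b@B2, c@B3, e@B0, f@B0}

Working:
Converged values:
  B0:  IN={}  OUT={e@B0, f@B0}
  B1:  IN={e@B0, f@B0}  OUT={b@B1, e@B0, f@B0}
  B2:  IN={b@B1, b@B3, c@B3, e@B0, f@B0}  OUT={b@B2, c@B3, e@B0, f@B0}
  B3:  IN={b@B2, c@B3, e@B0, f@B0}  OUT={b@B3, c@B3, e@B0, f@B0}
  B4:  IN={b@B3, c@B3, e@B0, f@B0}  OUT={b@B3, c@B4, e@B0, f@B0}
  B5:  IN={b@B3, c@B4, e@B0, f@B0}  OUT={b@B3, c@B4, e@B0, f@B5}
  B6:  IN={b@B3, c@B4, e@B0, f@B5}  OUT={b@B3, c@B6, e@B0, f@B6}
  B7:  IN={b@B3, c@B4, c@B6, e@B0, f@B5, f@B6}  OUT={b@B3, c@B4, c@B6, e@B0, f@B7}

Merge at B2: IN[B2] = OUT[B1] ⊔ OUT[B3] = {b@B1, b@B3, c@B3, e@B0, f@B0}
Applying B2's transfer function to that IN value gives OUT[B2] (row B2 above).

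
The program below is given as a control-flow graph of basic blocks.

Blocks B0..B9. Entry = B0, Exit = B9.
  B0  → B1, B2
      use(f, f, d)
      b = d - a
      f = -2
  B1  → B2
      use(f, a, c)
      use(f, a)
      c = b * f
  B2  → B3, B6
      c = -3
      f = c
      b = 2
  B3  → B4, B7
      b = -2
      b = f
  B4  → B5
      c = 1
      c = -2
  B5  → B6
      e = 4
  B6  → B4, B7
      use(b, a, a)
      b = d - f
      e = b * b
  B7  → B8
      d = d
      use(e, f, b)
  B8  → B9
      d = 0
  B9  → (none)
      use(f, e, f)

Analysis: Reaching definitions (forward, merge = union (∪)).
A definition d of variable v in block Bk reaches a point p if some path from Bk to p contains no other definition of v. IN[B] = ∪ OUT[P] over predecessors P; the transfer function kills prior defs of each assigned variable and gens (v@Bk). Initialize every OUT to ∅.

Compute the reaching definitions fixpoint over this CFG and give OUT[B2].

Per-block solution:
  B0:  IN={}  OUT={b@B0, f@B0}
  B1:  IN={b@B0, f@B0}  OUT={b@B0, c@B1, f@B0}
  B2:  IN={b@B0, c@B1, f@B0}  OUT={b@B2, c@B2, f@B2}
  B3:  IN={b@B2, c@B2, f@B2}  OUT={b@B3, c@B2, f@B2}
  B4:  IN={b@B3, b@B6, c@B2, c@B4, e@B6, f@B2}  OUT={b@B3, b@B6, c@B4, e@B6, f@B2}
  B5:  IN={b@B3, b@B6, c@B4, e@B6, f@B2}  OUT={b@B3, b@B6, c@B4, e@B5, f@B2}
  B6:  IN={b@B2, b@B3, b@B6, c@B2, c@B4, e@B5, f@B2}  OUT={b@B6, c@B2, c@B4, e@B6, f@B2}
  B7:  IN={b@B3, b@B6, c@B2, c@B4, e@B6, f@B2}  OUT={b@B3, b@B6, c@B2, c@B4, d@B7, e@B6, f@B2}
  B8:  IN={b@B3, b@B6, c@B2, c@B4, d@B7, e@B6, f@B2}  OUT={b@B3, b@B6, c@B2, c@B4, d@B8, e@B6, f@B2}
  B9:  IN={b@B3, b@B6, c@B2, c@B4, d@B8, e@B6, f@B2}  OUT={b@B3, b@B6, c@B2, c@B4, d@B8, e@B6, f@B2}

Merge at B2: IN[B2] = OUT[B0] ⊔ OUT[B1] = {b@B0, c@B1, f@B0}
Applying B2's transfer function to that IN value gives OUT[B2] (row B2 above).

Answer: {b@B2, c@B2, f@B2}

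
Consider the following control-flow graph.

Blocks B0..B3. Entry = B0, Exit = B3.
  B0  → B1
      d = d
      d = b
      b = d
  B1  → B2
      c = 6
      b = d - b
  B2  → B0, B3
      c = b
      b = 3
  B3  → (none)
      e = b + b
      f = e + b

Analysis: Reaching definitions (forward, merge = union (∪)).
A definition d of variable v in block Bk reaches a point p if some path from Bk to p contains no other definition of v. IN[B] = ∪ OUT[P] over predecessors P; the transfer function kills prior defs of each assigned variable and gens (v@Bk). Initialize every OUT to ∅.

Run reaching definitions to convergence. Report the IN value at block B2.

Per-block solution:
  B0:   IN={b@B2, c@B2, d@B0}   OUT={b@B0, c@B2, d@B0}
  B1:   IN={b@B0, c@B2, d@B0}   OUT={b@B1, c@B1, d@B0}
  B2:   IN={b@B1, c@B1, d@B0}   OUT={b@B2, c@B2, d@B0}
  B3:   IN={b@B2, c@B2, d@B0}   OUT={b@B2, c@B2, d@B0, e@B3, f@B3}

Merge at B2: IN[B2] = OUT[B1] = {b@B1, c@B1, d@B0}

Answer: {b@B1, c@B1, d@B0}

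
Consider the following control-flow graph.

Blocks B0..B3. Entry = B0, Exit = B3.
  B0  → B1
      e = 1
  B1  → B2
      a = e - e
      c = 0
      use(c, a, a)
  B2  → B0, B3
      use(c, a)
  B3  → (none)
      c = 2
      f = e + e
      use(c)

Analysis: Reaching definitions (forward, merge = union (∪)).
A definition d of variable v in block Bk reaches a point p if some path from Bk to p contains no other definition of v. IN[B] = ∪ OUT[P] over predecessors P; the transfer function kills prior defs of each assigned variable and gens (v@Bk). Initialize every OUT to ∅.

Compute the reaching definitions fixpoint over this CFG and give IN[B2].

Answer: {a@B1, c@B1, e@B0}

Trace:
Per-block solution:
  B0: | IN={a@B1, c@B1, e@B0} | OUT={a@B1, c@B1, e@B0}
  B1: | IN={a@B1, c@B1, e@B0} | OUT={a@B1, c@B1, e@B0}
  B2: | IN={a@B1, c@B1, e@B0} | OUT={a@B1, c@B1, e@B0}
  B3: | IN={a@B1, c@B1, e@B0} | OUT={a@B1, c@B3, e@B0, f@B3}

Merge at B2: IN[B2] = OUT[B1] = {a@B1, c@B1, e@B0}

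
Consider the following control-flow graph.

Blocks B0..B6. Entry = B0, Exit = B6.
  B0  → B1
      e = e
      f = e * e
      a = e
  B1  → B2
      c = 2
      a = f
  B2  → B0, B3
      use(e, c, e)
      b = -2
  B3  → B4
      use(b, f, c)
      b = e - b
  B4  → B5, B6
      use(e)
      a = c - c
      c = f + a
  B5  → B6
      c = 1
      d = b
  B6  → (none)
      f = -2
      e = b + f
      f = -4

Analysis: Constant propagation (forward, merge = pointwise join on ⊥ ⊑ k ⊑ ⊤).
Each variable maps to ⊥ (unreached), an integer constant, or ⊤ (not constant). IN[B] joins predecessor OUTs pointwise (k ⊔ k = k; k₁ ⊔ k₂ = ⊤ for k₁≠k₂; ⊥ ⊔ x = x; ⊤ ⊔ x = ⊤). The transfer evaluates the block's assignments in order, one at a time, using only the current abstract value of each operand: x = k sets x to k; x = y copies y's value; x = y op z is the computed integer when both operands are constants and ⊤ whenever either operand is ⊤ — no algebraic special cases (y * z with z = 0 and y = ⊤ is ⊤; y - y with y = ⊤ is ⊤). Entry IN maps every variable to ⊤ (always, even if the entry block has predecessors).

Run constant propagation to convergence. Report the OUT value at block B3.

Converged values:
  B0:   IN=(all ⊤)   OUT=(all ⊤)
  B1:   IN=(all ⊤)   OUT={c:2; rest ⊤}
  B2:   IN={c:2; rest ⊤}   OUT={b:-2, c:2; rest ⊤}
  B3:   IN={b:-2, c:2; rest ⊤}   OUT={c:2; rest ⊤}
  B4:   IN={c:2; rest ⊤}   OUT={a:0; rest ⊤}
  B5:   IN={a:0; rest ⊤}   OUT={a:0, c:1; rest ⊤}
  B6:   IN={a:0; rest ⊤}   OUT={a:0, f:-4; rest ⊤}

Merge at B3: IN[B3] = OUT[B2] = {a: ⊤, b: -2, c: 2, d: ⊤, e: ⊤, f: ⊤}
Applying B3's transfer function to that IN value gives OUT[B3] (row B3 above).

Answer: {a: ⊤, b: ⊤, c: 2, d: ⊤, e: ⊤, f: ⊤}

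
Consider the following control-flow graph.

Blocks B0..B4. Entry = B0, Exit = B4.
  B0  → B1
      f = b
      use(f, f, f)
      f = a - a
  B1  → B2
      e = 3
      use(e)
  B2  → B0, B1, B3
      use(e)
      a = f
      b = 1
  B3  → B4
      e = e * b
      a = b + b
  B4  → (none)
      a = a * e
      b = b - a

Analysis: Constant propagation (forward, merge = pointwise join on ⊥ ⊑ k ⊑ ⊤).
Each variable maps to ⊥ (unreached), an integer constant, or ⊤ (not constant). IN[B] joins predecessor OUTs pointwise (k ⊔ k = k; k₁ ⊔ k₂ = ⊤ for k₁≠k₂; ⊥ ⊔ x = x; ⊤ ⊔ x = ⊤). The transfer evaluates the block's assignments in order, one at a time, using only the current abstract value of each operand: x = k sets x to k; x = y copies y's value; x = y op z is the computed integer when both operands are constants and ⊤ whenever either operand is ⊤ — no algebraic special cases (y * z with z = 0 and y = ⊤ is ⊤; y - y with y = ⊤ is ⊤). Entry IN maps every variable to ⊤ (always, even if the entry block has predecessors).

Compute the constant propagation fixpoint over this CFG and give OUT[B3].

Fixpoint table:
  B0:  IN=(all ⊤)  OUT=(all ⊤)
  B1:  IN=(all ⊤)  OUT={e:3; rest ⊤}
  B2:  IN={e:3; rest ⊤}  OUT={b:1, e:3; rest ⊤}
  B3:  IN={b:1, e:3; rest ⊤}  OUT={a:2, b:1, e:3; rest ⊤}
  B4:  IN={a:2, b:1, e:3; rest ⊤}  OUT={a:6, b:-5, e:3; rest ⊤}

Merge at B3: IN[B3] = OUT[B2] = {a: ⊤, b: 1, c: ⊤, d: ⊤, e: 3, f: ⊤}
Applying B3's transfer function to that IN value gives OUT[B3] (row B3 above).

Answer: {a: 2, b: 1, c: ⊤, d: ⊤, e: 3, f: ⊤}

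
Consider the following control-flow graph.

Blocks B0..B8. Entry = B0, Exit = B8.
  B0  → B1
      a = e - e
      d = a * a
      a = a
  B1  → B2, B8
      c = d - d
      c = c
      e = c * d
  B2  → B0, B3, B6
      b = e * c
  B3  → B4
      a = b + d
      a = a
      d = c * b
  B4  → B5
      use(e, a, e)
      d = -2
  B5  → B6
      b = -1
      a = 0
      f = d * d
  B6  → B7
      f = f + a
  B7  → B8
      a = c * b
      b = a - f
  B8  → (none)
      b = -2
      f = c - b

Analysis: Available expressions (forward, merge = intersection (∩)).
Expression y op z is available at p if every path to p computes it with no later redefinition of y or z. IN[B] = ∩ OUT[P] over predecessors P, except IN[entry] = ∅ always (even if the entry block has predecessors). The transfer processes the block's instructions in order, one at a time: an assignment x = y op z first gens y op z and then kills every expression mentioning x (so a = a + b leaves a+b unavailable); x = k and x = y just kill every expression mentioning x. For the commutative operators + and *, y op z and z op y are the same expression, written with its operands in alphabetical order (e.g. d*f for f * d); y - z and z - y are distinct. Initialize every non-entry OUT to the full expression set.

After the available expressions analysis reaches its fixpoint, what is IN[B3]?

Converged values:
  B0:  IN={}  OUT={e-e}
  B1:  IN={e-e}  OUT={c*d, d-d}
  B2:  IN={c*d, d-d}  OUT={c*d, c*e, d-d}
  B3:  IN={c*d, c*e, d-d}  OUT={b*c, c*e}
  B4:  IN={b*c, c*e}  OUT={b*c, c*e}
  B5:  IN={b*c, c*e}  OUT={c*e, d*d}
  B6:  IN={c*e}  OUT={c*e}
  B7:  IN={c*e}  OUT={a-f, c*e}
  B8:  IN={}  OUT={c-b}

Merge at B3: IN[B3] = OUT[B2] = {c*d, c*e, d-d}

Answer: {c*d, c*e, d-d}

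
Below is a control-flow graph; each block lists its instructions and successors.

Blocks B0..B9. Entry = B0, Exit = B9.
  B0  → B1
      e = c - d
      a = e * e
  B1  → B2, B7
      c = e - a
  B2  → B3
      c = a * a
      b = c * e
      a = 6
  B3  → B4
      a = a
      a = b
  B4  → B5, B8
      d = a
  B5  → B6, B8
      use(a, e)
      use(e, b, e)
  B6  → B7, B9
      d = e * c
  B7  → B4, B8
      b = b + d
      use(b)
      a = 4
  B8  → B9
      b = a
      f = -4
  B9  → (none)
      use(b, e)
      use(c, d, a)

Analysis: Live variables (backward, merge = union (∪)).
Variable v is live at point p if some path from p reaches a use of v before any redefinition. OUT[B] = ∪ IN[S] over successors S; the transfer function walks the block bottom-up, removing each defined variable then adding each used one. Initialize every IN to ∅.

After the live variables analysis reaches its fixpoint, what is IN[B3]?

Answer: {a, b, c, e}

Trace:
Converged values:
  B0:  IN={b, c, d}  OUT={a, b, d, e}
  B1:  IN={a, b, d, e}  OUT={a, b, c, d, e}
  B2:  IN={a, e}  OUT={a, b, c, e}
  B3:  IN={a, b, c, e}  OUT={a, b, c, e}
  B4:  IN={a, b, c, e}  OUT={a, b, c, d, e}
  B5:  IN={a, b, c, d, e}  OUT={a, b, c, d, e}
  B6:  IN={a, b, c, e}  OUT={a, b, c, d, e}
  B7:  IN={b, c, d, e}  OUT={a, b, c, d, e}
  B8:  IN={a, c, d, e}  OUT={a, b, c, d, e}
  B9:  IN={a, b, c, d, e}  OUT={}

Merge at B3: OUT[B3] = IN[B4] = {a, b, c, e}
Applying B3's transfer function to that OUT value gives IN[B3] (row B3 above).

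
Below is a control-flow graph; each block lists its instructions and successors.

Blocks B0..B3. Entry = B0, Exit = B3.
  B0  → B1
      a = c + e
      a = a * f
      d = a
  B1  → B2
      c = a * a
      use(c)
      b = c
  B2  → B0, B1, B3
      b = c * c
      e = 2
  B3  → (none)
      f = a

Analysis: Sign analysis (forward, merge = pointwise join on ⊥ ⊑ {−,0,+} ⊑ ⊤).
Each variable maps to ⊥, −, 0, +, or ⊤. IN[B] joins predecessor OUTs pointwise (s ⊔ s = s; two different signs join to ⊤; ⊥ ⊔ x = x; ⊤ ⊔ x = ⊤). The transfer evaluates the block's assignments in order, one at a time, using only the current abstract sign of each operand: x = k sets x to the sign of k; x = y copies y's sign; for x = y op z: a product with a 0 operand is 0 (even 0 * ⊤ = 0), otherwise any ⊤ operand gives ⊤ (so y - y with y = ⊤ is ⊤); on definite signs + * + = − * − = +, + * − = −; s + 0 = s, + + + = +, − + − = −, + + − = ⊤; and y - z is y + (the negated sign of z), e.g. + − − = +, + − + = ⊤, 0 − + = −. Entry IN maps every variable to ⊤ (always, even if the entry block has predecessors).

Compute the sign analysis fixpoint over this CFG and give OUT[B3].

Answer: {a: ⊤, b: ⊤, c: ⊤, d: ⊤, e: +, f: ⊤}

Derivation:
Per-block solution:
  B0:  IN=(all ⊤)  OUT=(all ⊤)
  B1:  IN=(all ⊤)  OUT=(all ⊤)
  B2:  IN=(all ⊤)  OUT={e:+; rest ⊤}
  B3:  IN={e:+; rest ⊤}  OUT={e:+; rest ⊤}

Merge at B3: IN[B3] = OUT[B2] = {a: ⊤, b: ⊤, c: ⊤, d: ⊤, e: +, f: ⊤}
Applying B3's transfer function to that IN value gives OUT[B3] (row B3 above).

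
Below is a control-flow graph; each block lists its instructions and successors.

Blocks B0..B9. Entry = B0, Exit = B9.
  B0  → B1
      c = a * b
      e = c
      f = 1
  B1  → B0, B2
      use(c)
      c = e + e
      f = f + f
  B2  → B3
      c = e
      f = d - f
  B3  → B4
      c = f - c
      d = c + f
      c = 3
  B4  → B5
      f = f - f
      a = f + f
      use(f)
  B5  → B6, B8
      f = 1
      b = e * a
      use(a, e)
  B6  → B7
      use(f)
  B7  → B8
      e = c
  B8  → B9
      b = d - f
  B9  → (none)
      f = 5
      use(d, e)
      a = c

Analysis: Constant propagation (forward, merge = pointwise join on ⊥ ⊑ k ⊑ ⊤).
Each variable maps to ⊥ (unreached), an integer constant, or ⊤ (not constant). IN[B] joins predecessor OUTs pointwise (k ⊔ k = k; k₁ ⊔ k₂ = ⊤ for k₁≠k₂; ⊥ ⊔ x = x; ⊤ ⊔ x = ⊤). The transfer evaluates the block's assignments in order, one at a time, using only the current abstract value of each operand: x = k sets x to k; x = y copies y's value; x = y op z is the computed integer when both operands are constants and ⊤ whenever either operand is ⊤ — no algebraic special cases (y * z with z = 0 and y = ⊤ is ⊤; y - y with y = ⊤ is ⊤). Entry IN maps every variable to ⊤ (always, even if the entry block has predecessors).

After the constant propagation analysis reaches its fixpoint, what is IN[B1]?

Answer: {a: ⊤, b: ⊤, c: ⊤, d: ⊤, e: ⊤, f: 1}

Trace:
Fixpoint table:
  B0:  IN=(all ⊤)  OUT={f:1; rest ⊤}
  B1:  IN={f:1; rest ⊤}  OUT={f:2; rest ⊤}
  B2:  IN={f:2; rest ⊤}  OUT=(all ⊤)
  B3:  IN=(all ⊤)  OUT={c:3; rest ⊤}
  B4:  IN={c:3; rest ⊤}  OUT={c:3; rest ⊤}
  B5:  IN={c:3; rest ⊤}  OUT={c:3, f:1; rest ⊤}
  B6:  IN={c:3, f:1; rest ⊤}  OUT={c:3, f:1; rest ⊤}
  B7:  IN={c:3, f:1; rest ⊤}  OUT={c:3, e:3, f:1; rest ⊤}
  B8:  IN={c:3, f:1; rest ⊤}  OUT={c:3, f:1; rest ⊤}
  B9:  IN={c:3, f:1; rest ⊤}  OUT={a:3, c:3, f:5; rest ⊤}

Merge at B1: IN[B1] = OUT[B0] = {a: ⊤, b: ⊤, c: ⊤, d: ⊤, e: ⊤, f: 1}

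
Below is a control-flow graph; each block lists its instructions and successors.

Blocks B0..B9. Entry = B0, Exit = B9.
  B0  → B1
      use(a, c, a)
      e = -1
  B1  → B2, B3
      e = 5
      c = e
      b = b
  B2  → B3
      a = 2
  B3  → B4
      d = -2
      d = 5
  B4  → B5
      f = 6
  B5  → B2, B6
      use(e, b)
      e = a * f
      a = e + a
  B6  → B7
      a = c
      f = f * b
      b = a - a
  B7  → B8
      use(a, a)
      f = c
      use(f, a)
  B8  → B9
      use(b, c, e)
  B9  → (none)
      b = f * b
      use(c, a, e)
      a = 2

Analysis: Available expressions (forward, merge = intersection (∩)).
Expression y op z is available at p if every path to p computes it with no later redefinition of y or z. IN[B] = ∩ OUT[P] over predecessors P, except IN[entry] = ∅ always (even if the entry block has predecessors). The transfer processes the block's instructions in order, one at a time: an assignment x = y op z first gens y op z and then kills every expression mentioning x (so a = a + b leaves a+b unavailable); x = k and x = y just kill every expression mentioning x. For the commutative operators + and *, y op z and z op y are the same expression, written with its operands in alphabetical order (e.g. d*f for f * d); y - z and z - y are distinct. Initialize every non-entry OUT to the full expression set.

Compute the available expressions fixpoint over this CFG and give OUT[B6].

Answer: {a-a}

Working:
Fixpoint table:
  B0: | IN={} | OUT={}
  B1: | IN={} | OUT={}
  B2: | IN={} | OUT={}
  B3: | IN={} | OUT={}
  B4: | IN={} | OUT={}
  B5: | IN={} | OUT={}
  B6: | IN={} | OUT={a-a}
  B7: | IN={a-a} | OUT={a-a}
  B8: | IN={a-a} | OUT={a-a}
  B9: | IN={a-a} | OUT={}

Merge at B6: IN[B6] = OUT[B5] = {}
Applying B6's transfer function to that IN value gives OUT[B6] (row B6 above).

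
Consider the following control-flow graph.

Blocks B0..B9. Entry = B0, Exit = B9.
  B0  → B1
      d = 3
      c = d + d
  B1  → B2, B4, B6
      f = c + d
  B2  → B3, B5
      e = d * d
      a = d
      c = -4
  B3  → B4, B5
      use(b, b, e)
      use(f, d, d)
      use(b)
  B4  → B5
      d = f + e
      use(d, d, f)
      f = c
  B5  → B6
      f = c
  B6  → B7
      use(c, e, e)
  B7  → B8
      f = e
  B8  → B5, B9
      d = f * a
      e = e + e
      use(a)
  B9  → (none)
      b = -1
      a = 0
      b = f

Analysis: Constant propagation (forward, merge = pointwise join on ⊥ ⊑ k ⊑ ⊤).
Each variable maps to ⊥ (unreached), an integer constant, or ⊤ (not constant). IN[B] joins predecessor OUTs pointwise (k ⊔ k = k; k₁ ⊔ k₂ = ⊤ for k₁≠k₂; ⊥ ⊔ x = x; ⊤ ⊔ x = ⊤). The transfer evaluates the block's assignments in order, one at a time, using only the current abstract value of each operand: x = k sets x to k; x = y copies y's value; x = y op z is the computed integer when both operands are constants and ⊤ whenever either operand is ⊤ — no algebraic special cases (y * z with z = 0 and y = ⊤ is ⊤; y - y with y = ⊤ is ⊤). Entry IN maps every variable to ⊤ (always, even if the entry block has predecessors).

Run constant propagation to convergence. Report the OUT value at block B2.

Answer: {a: 3, b: ⊤, c: -4, d: 3, e: 9, f: 9}

Trace:
Per-block solution:
  B0: | IN=(all ⊤) | OUT={c:6, d:3; rest ⊤}
  B1: | IN={c:6, d:3; rest ⊤} | OUT={c:6, d:3, f:9; rest ⊤}
  B2: | IN={c:6, d:3, f:9; rest ⊤} | OUT={a:3, c:-4, d:3, e:9, f:9; rest ⊤}
  B3: | IN={a:3, c:-4, d:3, e:9, f:9; rest ⊤} | OUT={a:3, c:-4, d:3, e:9, f:9; rest ⊤}
  B4: | IN={d:3, f:9; rest ⊤} | OUT=(all ⊤)
  B5: | IN=(all ⊤) | OUT=(all ⊤)
  B6: | IN=(all ⊤) | OUT=(all ⊤)
  B7: | IN=(all ⊤) | OUT=(all ⊤)
  B8: | IN=(all ⊤) | OUT=(all ⊤)
  B9: | IN=(all ⊤) | OUT={a:0; rest ⊤}

Merge at B2: IN[B2] = OUT[B1] = {a: ⊤, b: ⊤, c: 6, d: 3, e: ⊤, f: 9}
Applying B2's transfer function to that IN value gives OUT[B2] (row B2 above).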